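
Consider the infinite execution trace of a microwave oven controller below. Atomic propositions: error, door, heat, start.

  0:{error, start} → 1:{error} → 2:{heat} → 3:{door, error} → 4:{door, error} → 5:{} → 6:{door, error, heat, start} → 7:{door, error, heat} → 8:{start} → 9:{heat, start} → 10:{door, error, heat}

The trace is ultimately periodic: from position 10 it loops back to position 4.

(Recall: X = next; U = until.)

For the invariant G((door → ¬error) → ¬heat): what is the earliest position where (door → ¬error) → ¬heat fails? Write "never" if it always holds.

2

Check (door → ¬error) → ¬heat at each position in order: 0 ✓, 1 ✓.
At position 2 the labels are {heat}, so (door → ¬error) → ¬heat is false there. This is the first violation.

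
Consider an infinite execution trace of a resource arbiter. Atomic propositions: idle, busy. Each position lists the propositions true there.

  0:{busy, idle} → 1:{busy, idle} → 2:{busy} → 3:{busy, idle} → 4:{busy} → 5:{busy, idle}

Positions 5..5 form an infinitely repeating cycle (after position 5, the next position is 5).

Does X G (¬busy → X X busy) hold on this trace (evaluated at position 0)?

Holds

The position after 0 is 1; G (¬busy → X X busy) is true there.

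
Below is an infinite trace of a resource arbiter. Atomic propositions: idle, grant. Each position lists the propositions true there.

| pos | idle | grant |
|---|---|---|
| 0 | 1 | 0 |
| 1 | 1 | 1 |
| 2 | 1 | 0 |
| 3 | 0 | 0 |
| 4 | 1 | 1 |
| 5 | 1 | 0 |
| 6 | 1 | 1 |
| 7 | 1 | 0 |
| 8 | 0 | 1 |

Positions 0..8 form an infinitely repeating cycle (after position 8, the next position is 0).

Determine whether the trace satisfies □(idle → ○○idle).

idle → ○○idle must hold at every position from 0 onward. It fails at position 1, so □(idle → ○○idle) is false.
Positions where idle holds: 0, 1, 2, 4, 5, 6, 7.
Check ○○idle at each: 0→ok, 1→fails, 2→ok, 4→ok, 5→ok, 6→fails, 7→ok.

Violated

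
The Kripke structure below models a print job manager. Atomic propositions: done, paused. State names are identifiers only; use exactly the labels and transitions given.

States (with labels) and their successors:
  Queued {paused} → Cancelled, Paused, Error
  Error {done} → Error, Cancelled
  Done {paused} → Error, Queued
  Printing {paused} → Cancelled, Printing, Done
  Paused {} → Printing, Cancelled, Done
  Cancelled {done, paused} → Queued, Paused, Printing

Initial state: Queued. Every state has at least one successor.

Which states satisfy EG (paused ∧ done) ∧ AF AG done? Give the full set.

States satisfying paused ∧ done: {Cancelled}.
States satisfying EG (paused ∧ done): ∅.
States satisfying AG done: ∅.
States satisfying AF AG done: ∅.
States satisfying EG (paused ∧ done) ∧ AF AG done: ∅.

none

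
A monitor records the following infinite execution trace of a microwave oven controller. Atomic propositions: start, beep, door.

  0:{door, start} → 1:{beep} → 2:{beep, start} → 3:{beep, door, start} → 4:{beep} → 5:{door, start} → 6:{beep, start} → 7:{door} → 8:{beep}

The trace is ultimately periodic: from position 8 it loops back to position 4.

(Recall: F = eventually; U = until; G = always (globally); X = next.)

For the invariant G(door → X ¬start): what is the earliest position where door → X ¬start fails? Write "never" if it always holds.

5

Check door → X ¬start at each position in order: 0 ✓, 1 ✓, 2 ✓, 3 ✓, 4 ✓.
At position 5 the labels are {door, start} and the next position 6 has {beep, start}, so door → X ¬start is false there. This is the first violation.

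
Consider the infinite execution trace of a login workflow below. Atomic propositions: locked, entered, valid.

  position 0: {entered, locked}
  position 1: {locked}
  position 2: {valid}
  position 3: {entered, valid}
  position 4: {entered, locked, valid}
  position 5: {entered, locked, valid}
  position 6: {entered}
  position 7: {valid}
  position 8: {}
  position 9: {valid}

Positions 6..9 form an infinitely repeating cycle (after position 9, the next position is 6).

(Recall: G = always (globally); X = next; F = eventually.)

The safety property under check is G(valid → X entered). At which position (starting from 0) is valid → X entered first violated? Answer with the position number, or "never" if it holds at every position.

7

Check valid → X entered at each position in order: 0 ✓, 1 ✓, 2 ✓, 3 ✓, 4 ✓, 5 ✓, 6 ✓.
At position 7 the labels are {valid} and the next position 8 has {}, so valid → X entered is false there. This is the first violation.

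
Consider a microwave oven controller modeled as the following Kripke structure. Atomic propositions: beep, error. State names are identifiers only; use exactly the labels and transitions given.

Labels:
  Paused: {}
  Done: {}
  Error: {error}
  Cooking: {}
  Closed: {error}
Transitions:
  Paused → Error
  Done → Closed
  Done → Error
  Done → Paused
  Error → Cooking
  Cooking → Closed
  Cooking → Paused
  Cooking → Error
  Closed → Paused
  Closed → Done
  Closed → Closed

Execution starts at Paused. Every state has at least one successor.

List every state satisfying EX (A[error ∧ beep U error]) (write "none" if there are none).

States satisfying A[error ∧ beep U error]: {Error, Closed}.
States satisfying EX (A[error ∧ beep U error]): {Paused, Done, Cooking, Closed}.

{Paused, Done, Cooking, Closed}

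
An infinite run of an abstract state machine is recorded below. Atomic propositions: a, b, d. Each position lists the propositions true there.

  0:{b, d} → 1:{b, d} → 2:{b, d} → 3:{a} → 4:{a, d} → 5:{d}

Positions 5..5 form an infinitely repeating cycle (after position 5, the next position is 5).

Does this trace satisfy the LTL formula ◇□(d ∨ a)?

□(d ∨ a) holds at position 0, which is reachable from 0, so ◇□(d ∨ a) holds.

Satisfied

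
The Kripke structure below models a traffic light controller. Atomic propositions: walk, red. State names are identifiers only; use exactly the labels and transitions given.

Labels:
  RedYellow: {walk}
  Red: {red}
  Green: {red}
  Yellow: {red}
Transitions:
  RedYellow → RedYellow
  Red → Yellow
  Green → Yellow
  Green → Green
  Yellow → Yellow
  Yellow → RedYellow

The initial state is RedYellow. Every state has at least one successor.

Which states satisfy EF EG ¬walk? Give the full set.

States satisfying EG ¬walk: {Red, Green, Yellow}.
States satisfying EF EG ¬walk: {Red, Green, Yellow}.

{Red, Green, Yellow}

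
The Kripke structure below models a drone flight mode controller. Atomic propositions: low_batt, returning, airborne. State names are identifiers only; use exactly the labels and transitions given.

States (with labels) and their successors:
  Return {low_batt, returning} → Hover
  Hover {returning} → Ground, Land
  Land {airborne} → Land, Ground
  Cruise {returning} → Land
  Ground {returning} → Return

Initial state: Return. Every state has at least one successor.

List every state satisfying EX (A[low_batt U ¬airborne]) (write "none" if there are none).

{Return, Hover, Land, Ground}

States satisfying A[low_batt U ¬airborne]: {Return, Hover, Cruise, Ground}.
States satisfying EX (A[low_batt U ¬airborne]): {Return, Hover, Land, Ground}.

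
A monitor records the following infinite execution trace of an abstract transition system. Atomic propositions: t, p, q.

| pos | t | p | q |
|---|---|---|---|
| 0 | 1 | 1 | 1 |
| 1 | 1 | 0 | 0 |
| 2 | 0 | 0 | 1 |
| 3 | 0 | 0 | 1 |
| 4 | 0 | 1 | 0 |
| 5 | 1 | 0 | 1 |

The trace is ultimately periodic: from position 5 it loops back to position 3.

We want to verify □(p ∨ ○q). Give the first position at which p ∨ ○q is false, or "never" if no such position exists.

3

Check p ∨ ○q at each position in order: 0 ✓, 1 ✓, 2 ✓.
At position 3 the labels are {q} and the next position 4 has {p}, so p ∨ ○q is false there. This is the first violation.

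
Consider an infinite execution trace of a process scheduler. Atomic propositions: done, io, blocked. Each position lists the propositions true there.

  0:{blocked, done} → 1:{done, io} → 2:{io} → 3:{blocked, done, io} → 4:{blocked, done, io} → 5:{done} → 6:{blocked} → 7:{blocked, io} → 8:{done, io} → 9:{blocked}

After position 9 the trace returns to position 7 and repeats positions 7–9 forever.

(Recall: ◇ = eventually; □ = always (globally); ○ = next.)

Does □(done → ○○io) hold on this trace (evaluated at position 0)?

No

done → ○○io must hold at every position from 0 onward. It fails at position 3, so □(done → ○○io) is false.
Positions where done holds: 0, 1, 3, 4, 5, 8.
Check ○○io at each: 0→ok, 1→ok, 3→fails, 4→fails, 5→ok, 8→ok.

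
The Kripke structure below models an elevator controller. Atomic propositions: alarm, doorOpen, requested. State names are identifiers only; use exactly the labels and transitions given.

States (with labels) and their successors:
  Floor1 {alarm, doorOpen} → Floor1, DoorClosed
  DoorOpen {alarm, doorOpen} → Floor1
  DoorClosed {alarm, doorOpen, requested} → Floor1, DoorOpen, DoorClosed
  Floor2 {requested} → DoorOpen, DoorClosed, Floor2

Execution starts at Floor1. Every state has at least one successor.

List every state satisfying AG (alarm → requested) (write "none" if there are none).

States satisfying alarm → requested: {DoorClosed, Floor2}.
States satisfying AG (alarm → requested): ∅.

none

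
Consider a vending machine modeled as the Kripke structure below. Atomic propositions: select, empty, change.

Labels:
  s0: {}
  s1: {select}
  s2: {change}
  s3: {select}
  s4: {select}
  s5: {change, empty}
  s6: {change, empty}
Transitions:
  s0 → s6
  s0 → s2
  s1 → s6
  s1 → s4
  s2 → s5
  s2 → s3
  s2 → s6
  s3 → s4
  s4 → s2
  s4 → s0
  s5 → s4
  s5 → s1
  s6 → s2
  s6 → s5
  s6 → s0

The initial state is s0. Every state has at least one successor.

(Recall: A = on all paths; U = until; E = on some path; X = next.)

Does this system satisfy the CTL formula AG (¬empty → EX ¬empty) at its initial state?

States satisfying ¬empty → EX ¬empty: {s0, s1, s2, s3, s4, s5, s6}.
States satisfying AG (¬empty → EX ¬empty): {s0, s1, s2, s3, s4, s5, s6}.
Every state reachable from s0 satisfies ¬empty → EX ¬empty.
s0 ∈ Sat(AG (¬empty → EX ¬empty)).

Yes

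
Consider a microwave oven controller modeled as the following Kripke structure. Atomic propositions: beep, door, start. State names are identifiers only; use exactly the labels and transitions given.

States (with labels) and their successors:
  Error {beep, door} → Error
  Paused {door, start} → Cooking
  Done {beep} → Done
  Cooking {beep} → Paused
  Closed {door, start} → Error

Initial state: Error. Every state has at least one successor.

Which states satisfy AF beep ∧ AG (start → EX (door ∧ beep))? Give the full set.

{Error, Done, Closed}

States satisfying beep: {Error, Done, Cooking}.
States satisfying AF beep: {Error, Paused, Done, Cooking, Closed}.
States satisfying start → EX (door ∧ beep): {Error, Done, Cooking, Closed}.
States satisfying AG (start → EX (door ∧ beep)): {Error, Done, Closed}.
States satisfying AF beep ∧ AG (start → EX (door ∧ beep)): {Error, Done, Closed}.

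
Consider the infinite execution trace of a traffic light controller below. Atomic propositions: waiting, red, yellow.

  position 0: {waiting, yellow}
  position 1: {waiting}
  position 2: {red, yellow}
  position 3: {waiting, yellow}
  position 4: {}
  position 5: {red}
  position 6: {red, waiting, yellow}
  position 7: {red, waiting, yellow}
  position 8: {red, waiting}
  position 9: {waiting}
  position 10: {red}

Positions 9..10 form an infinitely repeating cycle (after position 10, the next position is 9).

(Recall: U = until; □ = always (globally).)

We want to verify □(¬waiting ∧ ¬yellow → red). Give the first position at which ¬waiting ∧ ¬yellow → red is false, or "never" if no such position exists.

Check ¬waiting ∧ ¬yellow → red at each position in order: 0 ✓, 1 ✓, 2 ✓, 3 ✓.
At position 4 the labels are {}, so ¬waiting ∧ ¬yellow → red is false there. This is the first violation.

4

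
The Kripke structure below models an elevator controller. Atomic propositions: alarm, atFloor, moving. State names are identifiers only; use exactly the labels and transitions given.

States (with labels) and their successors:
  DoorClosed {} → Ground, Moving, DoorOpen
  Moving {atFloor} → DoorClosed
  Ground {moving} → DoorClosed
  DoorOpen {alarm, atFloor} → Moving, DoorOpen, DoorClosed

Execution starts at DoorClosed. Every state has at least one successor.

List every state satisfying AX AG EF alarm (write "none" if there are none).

{DoorClosed, Moving, Ground, DoorOpen}

States satisfying AG EF alarm: {DoorClosed, Moving, Ground, DoorOpen}.
States satisfying AX AG EF alarm: {DoorClosed, Moving, Ground, DoorOpen}.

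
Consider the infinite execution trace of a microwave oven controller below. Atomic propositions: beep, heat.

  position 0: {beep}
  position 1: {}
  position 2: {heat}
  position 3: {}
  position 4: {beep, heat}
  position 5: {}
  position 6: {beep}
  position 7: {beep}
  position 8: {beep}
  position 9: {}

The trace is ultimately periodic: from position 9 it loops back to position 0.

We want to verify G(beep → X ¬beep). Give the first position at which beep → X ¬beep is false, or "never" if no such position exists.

Check beep → X ¬beep at each position in order: 0 ✓, 1 ✓, 2 ✓, 3 ✓, 4 ✓, 5 ✓.
At position 6 the labels are {beep} and the next position 7 has {beep}, so beep → X ¬beep is false there. This is the first violation.

6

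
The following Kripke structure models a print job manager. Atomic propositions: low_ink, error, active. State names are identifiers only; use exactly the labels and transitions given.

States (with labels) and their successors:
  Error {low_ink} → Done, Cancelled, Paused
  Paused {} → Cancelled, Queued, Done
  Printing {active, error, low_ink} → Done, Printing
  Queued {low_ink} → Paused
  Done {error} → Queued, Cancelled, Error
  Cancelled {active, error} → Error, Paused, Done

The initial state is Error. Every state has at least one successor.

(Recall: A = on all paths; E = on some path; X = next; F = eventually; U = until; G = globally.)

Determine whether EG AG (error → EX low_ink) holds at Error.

States satisfying AG (error → EX low_ink): {Error, Paused, Printing, Queued, Done, Cancelled}.
States satisfying EG AG (error → EX low_ink): {Error, Paused, Printing, Queued, Done, Cancelled}.
Error ∈ Sat(EG AG (error → EX low_ink)).

Holds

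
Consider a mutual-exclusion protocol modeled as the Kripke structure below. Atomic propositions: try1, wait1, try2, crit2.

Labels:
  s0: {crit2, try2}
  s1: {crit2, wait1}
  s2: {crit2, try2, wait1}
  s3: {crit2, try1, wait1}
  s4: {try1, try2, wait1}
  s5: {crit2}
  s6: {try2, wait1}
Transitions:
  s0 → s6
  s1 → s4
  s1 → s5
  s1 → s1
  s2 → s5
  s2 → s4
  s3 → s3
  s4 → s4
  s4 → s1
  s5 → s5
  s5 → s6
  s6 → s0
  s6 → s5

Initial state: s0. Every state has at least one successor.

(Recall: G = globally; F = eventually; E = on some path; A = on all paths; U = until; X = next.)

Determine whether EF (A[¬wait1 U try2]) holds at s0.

Holds

States satisfying A[¬wait1 U try2]: {s0, s2, s4, s6}.
States satisfying EF (A[¬wait1 U try2]): {s0, s1, s2, s4, s5, s6}.
Some path from s0 reaches a state where A[¬wait1 U try2] holds.
s0 ∈ Sat(EF (A[¬wait1 U try2])).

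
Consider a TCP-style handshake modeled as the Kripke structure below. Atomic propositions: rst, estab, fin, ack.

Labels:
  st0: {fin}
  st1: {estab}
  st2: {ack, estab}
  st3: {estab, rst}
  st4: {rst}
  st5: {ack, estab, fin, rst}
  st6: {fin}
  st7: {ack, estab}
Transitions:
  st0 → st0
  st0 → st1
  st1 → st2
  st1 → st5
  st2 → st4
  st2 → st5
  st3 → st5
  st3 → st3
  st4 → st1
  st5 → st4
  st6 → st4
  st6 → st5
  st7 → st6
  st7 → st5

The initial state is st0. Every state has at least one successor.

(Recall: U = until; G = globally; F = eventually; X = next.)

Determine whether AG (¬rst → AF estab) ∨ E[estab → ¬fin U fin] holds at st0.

States satisfying ¬rst → AF estab: {st1, st2, st3, st4, st5, st6, st7}.
States satisfying AG (¬rst → AF estab): {st1, st2, st3, st4, st5, st6, st7}.
States satisfying estab → ¬fin: {st0, st1, st2, st3, st4, st6, st7}.
States satisfying fin: {st0, st5, st6}.
States satisfying E[estab → ¬fin U fin]: {st0, st1, st2, st3, st4, st5, st6, st7}.
States satisfying AG (¬rst → AF estab) ∨ E[estab → ¬fin U fin]: {st0, st1, st2, st3, st4, st5, st6, st7}.
st0 ∈ Sat(AG (¬rst → AF estab) ∨ E[estab → ¬fin U fin]).

Yes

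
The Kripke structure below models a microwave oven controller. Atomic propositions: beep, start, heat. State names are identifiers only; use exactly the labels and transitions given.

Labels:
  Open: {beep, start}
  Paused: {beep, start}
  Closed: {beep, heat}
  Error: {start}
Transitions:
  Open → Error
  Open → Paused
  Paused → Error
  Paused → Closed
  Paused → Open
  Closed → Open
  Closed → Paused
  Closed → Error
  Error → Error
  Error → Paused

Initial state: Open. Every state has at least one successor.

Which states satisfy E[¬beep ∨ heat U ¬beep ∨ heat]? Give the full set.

States satisfying ¬beep ∨ heat: {Closed, Error}.
States satisfying E[¬beep ∨ heat U ¬beep ∨ heat]: {Closed, Error}.

{Closed, Error}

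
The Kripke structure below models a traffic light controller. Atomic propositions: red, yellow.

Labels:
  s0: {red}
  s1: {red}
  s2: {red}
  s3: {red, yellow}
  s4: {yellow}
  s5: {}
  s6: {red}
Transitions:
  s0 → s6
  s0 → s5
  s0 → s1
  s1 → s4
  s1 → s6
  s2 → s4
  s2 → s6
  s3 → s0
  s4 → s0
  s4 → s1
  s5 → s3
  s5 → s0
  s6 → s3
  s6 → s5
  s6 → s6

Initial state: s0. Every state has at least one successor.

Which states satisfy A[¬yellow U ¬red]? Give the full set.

{s4, s5}

States satisfying ¬yellow: {s0, s1, s2, s5, s6}.
States satisfying ¬red: {s4, s5}.
States satisfying A[¬yellow U ¬red]: {s4, s5}.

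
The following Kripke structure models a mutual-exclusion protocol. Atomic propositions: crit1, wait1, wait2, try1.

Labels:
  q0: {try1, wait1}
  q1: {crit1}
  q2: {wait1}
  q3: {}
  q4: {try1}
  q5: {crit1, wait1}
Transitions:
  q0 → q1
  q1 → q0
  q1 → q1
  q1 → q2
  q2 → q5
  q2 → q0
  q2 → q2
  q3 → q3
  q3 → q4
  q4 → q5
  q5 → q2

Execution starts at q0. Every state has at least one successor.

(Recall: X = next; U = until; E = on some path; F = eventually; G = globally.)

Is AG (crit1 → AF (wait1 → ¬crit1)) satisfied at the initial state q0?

States satisfying crit1 → AF (wait1 → ¬crit1): {q0, q1, q2, q3, q4, q5}.
States satisfying AG (crit1 → AF (wait1 → ¬crit1)): {q0, q1, q2, q3, q4, q5}.
Every state reachable from q0 satisfies crit1 → AF (wait1 → ¬crit1).
q0 ∈ Sat(AG (crit1 → AF (wait1 → ¬crit1))).

Satisfied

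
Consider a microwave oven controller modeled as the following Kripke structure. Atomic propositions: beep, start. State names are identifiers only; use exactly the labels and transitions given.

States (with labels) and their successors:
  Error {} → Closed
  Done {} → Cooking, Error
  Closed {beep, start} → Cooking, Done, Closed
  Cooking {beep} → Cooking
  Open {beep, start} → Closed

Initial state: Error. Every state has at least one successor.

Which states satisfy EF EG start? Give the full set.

{Error, Done, Closed, Open}

States satisfying EG start: {Closed, Open}.
States satisfying EF EG start: {Error, Done, Closed, Open}.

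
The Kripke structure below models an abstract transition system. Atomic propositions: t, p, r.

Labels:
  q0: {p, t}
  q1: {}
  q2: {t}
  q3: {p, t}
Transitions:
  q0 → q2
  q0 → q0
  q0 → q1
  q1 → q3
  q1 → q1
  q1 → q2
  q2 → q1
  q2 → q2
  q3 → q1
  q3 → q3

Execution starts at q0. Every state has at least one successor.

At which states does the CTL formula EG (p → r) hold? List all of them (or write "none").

States satisfying p → r: {q1, q2}.
States satisfying EG (p → r): {q1, q2}.

{q1, q2}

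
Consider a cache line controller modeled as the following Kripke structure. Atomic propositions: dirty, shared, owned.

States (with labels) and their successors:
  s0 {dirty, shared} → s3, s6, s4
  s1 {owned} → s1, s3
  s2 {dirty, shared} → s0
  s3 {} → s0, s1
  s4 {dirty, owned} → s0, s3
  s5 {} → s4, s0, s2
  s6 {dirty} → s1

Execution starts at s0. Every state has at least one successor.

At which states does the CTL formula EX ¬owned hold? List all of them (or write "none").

{s0, s1, s2, s3, s4, s5}

States satisfying ¬owned: {s0, s2, s3, s5, s6}.
States satisfying EX ¬owned: {s0, s1, s2, s3, s4, s5}.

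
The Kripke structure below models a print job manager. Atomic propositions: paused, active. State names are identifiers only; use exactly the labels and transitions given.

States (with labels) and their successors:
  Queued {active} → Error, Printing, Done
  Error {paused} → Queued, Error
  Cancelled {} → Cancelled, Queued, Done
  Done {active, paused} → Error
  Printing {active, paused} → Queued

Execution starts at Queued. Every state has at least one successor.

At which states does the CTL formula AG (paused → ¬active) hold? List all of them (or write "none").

States satisfying paused → ¬active: {Queued, Error, Cancelled}.
States satisfying AG (paused → ¬active): ∅.

none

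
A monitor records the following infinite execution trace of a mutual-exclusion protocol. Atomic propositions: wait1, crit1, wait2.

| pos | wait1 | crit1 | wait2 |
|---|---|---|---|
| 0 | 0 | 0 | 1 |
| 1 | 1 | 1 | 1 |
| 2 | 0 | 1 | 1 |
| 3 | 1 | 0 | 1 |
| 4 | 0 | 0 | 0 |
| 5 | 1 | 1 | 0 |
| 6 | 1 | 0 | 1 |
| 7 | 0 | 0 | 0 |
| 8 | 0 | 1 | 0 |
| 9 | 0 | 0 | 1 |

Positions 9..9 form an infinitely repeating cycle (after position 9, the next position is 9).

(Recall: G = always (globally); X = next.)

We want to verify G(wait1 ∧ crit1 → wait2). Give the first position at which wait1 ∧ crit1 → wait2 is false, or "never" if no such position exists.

5

Check wait1 ∧ crit1 → wait2 at each position in order: 0 ✓, 1 ✓, 2 ✓, 3 ✓, 4 ✓.
At position 5 the labels are {crit1, wait1}, so wait1 ∧ crit1 → wait2 is false there. This is the first violation.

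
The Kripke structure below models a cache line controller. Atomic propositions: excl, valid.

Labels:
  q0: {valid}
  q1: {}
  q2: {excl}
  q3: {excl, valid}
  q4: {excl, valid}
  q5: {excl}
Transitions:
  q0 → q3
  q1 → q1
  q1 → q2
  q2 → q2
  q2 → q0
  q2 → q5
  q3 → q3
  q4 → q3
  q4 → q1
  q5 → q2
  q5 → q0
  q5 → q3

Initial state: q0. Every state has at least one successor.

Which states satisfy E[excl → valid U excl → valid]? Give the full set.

{q0, q1, q3, q4}

States satisfying excl → valid: {q0, q1, q3, q4}.
States satisfying E[excl → valid U excl → valid]: {q0, q1, q3, q4}.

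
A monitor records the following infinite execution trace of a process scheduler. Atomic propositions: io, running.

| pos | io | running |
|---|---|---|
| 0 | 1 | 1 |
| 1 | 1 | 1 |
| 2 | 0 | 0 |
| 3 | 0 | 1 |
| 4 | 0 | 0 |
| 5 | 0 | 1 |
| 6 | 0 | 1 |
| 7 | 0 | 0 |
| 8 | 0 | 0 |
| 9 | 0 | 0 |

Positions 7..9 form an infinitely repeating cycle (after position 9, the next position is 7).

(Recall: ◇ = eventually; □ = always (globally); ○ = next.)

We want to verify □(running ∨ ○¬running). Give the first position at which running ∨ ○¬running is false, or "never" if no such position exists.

2

Check running ∨ ○¬running at each position in order: 0 ✓, 1 ✓.
At position 2 the labels are {} and the next position 3 has {running}, so running ∨ ○¬running is false there. This is the first violation.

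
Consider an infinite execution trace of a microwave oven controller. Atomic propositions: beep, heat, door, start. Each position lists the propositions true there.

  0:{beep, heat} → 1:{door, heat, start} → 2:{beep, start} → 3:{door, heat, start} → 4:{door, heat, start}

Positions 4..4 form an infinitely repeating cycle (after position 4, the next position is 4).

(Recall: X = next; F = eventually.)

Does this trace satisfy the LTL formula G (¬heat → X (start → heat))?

Satisfied

¬heat → X (start → heat) holds at every position 0..4, and those are all positions ever visited, so G (¬heat → X (start → heat)) holds.
Positions where ¬heat holds: 2.
Check X (start → heat) at each: 2→ok.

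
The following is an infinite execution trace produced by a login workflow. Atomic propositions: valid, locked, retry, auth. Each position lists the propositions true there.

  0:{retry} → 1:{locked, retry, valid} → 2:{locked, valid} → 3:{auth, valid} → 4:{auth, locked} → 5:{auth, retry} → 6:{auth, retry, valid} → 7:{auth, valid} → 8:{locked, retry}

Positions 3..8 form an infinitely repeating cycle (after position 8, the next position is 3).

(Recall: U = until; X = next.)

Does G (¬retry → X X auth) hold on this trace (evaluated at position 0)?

Yes

¬retry → X X auth holds at every position 0..8, and those are all positions ever visited, so G (¬retry → X X auth) holds.
Positions where ¬retry holds: 2, 3, 4, 7.
Check X X auth at each: 2→ok, 3→ok, 4→ok, 7→ok.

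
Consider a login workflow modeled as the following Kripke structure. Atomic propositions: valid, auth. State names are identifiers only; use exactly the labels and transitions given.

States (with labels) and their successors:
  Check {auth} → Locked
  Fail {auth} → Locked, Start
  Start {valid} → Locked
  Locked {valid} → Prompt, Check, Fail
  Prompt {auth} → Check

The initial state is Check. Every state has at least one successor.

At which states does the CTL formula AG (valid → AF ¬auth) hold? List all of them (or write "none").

{Check, Fail, Start, Locked, Prompt}

States satisfying valid → AF ¬auth: {Check, Fail, Start, Locked, Prompt}.
States satisfying AG (valid → AF ¬auth): {Check, Fail, Start, Locked, Prompt}.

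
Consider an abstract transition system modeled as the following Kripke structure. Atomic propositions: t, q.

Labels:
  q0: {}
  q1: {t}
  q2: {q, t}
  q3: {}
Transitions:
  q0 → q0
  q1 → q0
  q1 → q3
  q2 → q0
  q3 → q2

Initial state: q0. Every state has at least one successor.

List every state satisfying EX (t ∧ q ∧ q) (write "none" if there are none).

{q3}

States satisfying t ∧ q ∧ q: {q2}.
States satisfying EX (t ∧ q ∧ q): {q3}.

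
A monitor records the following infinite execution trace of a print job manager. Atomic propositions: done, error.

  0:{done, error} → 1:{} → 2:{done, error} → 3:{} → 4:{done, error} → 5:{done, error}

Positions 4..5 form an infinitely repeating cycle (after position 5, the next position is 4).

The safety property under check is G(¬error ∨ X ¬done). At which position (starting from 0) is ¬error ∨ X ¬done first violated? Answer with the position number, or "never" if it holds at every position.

4

Check ¬error ∨ X ¬done at each position in order: 0 ✓, 1 ✓, 2 ✓, 3 ✓.
At position 4 the labels are {done, error} and the next position 5 has {done, error}, so ¬error ∨ X ¬done is false there. This is the first violation.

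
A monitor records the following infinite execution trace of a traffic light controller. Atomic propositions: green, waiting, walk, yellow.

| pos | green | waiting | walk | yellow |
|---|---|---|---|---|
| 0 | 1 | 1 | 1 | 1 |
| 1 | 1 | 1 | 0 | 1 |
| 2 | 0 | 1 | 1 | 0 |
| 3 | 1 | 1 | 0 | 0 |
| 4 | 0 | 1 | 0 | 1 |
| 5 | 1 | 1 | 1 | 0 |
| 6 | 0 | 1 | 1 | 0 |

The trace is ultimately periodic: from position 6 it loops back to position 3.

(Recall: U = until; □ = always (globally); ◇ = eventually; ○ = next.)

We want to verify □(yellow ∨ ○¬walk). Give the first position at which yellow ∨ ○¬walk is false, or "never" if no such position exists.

5

Check yellow ∨ ○¬walk at each position in order: 0 ✓, 1 ✓, 2 ✓, 3 ✓, 4 ✓.
At position 5 the labels are {green, waiting, walk} and the next position 6 has {waiting, walk}, so yellow ∨ ○¬walk is false there. This is the first violation.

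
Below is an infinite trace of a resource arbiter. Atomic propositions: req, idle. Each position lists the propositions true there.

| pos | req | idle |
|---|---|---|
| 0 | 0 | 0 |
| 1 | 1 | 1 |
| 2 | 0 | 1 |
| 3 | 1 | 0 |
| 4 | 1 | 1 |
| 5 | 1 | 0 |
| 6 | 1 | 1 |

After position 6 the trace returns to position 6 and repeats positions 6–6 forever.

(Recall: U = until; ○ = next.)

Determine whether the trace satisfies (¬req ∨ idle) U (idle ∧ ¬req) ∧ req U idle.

Walking from position 0: idle ∧ ¬req first holds at position 2, and ¬req ∨ idle holds at every earlier position along the way, so (¬req ∨ idle) U (idle ∧ ¬req) holds.
Walking from position 0: at position 0, idle has not yet held and req fails, so req U idle is false.
At position 0: (¬req ∨ idle) U (idle ∧ ¬req) is true; req U idle is false; so (¬req ∨ idle) U (idle ∧ ¬req) ∧ req U idle is false.

Does not hold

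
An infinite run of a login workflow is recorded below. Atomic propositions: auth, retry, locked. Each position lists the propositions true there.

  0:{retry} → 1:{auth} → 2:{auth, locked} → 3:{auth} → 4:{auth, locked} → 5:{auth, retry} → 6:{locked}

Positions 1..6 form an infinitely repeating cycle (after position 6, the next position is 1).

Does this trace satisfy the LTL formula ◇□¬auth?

No

□¬auth is false at every position 0..6, so it never becomes true and ◇□¬auth fails.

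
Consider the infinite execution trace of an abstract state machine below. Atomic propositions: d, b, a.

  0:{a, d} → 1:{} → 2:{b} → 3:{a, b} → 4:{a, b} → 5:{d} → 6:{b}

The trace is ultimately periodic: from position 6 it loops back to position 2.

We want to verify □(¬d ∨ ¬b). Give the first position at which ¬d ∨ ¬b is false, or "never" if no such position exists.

¬d ∨ ¬b holds at every position 0..6, and those are all the positions the trace ever visits, so the invariant □(¬d ∨ ¬b) is never violated.

never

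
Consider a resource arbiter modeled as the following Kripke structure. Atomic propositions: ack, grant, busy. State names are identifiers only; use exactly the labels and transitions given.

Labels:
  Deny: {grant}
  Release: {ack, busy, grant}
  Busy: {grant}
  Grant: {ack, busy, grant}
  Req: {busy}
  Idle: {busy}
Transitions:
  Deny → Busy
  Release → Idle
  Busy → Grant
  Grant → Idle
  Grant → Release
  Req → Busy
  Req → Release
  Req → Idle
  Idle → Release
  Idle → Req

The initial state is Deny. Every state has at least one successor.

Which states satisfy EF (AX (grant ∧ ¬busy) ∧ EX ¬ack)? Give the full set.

{Deny}

States satisfying AX (grant ∧ ¬busy) ∧ EX ¬ack: {Deny}.
States satisfying EF (AX (grant ∧ ¬busy) ∧ EX ¬ack): {Deny}.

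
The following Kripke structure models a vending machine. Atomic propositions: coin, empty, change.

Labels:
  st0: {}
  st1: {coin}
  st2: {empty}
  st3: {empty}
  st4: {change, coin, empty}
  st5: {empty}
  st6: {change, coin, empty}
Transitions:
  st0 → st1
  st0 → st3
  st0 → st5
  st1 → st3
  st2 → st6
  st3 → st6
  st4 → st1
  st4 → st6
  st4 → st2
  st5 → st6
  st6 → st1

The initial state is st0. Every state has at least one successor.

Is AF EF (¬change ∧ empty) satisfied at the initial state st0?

States satisfying EF (¬change ∧ empty): {st0, st1, st2, st3, st4, st5, st6}.
States satisfying AF EF (¬change ∧ empty): {st0, st1, st2, st3, st4, st5, st6}.
st0 ∈ Sat(AF EF (¬change ∧ empty)).

Yes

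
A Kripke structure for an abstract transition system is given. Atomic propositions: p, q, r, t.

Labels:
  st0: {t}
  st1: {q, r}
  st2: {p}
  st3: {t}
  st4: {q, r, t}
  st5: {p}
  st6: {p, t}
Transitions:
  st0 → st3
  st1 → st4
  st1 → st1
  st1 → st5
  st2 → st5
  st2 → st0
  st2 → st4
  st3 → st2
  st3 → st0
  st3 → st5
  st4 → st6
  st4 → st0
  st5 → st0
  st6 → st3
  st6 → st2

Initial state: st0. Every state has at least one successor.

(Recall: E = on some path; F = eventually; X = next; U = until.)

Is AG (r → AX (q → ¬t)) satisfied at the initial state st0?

Yes

States satisfying r → AX (q → ¬t): {st0, st2, st3, st4, st5, st6}.
States satisfying AG (r → AX (q → ¬t)): {st0, st2, st3, st4, st5, st6}.
Every state reachable from st0 satisfies r → AX (q → ¬t).
st0 ∈ Sat(AG (r → AX (q → ¬t))).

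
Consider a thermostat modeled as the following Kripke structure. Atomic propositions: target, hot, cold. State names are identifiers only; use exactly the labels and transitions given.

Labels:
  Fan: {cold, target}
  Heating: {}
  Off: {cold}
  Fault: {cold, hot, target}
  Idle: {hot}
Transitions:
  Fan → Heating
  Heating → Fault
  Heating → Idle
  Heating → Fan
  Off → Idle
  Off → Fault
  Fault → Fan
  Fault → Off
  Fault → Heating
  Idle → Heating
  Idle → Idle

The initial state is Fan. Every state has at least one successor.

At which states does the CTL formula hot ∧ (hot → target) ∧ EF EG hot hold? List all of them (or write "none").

{Fault}

States satisfying hot → target: {Fan, Heating, Off, Fault}.
States satisfying hot ∧ (hot → target): {Fault}.
States satisfying EG hot: {Idle}.
States satisfying EF EG hot: {Fan, Heating, Off, Fault, Idle}.
States satisfying hot ∧ (hot → target) ∧ EF EG hot: {Fault}.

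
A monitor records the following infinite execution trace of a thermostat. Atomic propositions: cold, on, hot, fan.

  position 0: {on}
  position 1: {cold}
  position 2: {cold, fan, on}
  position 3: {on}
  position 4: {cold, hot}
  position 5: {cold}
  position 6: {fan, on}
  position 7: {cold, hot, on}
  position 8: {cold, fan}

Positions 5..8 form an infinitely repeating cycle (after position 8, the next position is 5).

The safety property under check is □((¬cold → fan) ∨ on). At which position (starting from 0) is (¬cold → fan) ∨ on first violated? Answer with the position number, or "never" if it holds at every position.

never

(¬cold → fan) ∨ on holds at every position 0..8, and those are all the positions the trace ever visits, so the invariant □((¬cold → fan) ∨ on) is never violated.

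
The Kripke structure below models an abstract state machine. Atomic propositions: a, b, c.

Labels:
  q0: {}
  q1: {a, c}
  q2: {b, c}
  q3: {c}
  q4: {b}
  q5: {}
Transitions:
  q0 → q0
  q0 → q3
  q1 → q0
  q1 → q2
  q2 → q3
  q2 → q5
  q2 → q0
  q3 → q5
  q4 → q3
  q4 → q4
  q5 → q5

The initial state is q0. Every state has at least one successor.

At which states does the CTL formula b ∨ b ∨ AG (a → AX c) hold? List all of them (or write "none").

States satisfying b ∨ b: {q2, q4}.
States satisfying a → AX c: {q0, q2, q3, q4, q5}.
States satisfying AG (a → AX c): {q0, q2, q3, q4, q5}.
States satisfying b ∨ b ∨ AG (a → AX c): {q0, q2, q3, q4, q5}.

{q0, q2, q3, q4, q5}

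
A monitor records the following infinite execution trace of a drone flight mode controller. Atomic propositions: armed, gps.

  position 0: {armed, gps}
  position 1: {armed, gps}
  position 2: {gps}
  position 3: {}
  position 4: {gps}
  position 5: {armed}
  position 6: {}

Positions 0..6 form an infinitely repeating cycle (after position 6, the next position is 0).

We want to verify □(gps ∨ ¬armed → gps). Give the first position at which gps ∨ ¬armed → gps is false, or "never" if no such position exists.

3

Check gps ∨ ¬armed → gps at each position in order: 0 ✓, 1 ✓, 2 ✓.
At position 3 the labels are {}, so gps ∨ ¬armed → gps is false there. This is the first violation.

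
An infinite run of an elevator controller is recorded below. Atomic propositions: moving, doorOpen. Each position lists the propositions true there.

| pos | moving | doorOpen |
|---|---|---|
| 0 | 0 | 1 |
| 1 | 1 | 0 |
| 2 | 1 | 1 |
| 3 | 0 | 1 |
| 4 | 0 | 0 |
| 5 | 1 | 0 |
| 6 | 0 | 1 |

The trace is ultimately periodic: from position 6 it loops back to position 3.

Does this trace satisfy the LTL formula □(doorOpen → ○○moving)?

doorOpen → ○○moving must hold at every position from 0 onward. It fails at position 2, so □(doorOpen → ○○moving) is false.
Positions where doorOpen holds: 0, 2, 3, 6.
Check ○○moving at each: 0→ok, 2→fails, 3→ok, 6→fails.

Violated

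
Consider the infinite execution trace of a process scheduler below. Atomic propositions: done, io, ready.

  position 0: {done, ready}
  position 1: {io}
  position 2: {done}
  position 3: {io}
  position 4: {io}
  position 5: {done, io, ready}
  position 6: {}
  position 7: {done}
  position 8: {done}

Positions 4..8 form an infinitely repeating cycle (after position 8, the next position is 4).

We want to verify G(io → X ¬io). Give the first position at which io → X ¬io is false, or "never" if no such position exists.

3

Check io → X ¬io at each position in order: 0 ✓, 1 ✓, 2 ✓.
At position 3 the labels are {io} and the next position 4 has {io}, so io → X ¬io is false there. This is the first violation.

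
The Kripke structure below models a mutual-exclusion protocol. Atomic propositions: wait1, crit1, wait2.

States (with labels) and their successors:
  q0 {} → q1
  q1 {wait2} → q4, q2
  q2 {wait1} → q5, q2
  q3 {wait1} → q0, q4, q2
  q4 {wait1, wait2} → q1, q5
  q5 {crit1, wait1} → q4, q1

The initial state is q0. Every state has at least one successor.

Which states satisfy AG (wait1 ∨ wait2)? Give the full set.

States satisfying wait1 ∨ wait2: {q1, q2, q3, q4, q5}.
States satisfying AG (wait1 ∨ wait2): {q1, q2, q4, q5}.

{q1, q2, q4, q5}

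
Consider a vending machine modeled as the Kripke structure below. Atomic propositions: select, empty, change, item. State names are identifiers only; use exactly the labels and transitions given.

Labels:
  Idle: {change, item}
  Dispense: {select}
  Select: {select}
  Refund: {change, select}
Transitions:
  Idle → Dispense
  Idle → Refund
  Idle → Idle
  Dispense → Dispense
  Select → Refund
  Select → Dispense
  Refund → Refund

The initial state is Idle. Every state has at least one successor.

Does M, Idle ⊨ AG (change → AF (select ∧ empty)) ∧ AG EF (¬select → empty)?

States satisfying change → AF (select ∧ empty): {Dispense, Select}.
States satisfying AG (change → AF (select ∧ empty)): {Dispense}.
States satisfying EF (¬select → empty): {Idle, Dispense, Select, Refund}.
States satisfying AG EF (¬select → empty): {Idle, Dispense, Select, Refund}.
States satisfying AG (change → AF (select ∧ empty)) ∧ AG EF (¬select → empty): {Dispense}.
Idle ∉ Sat(AG (change → AF (select ∧ empty)) ∧ AG EF (¬select → empty)).

No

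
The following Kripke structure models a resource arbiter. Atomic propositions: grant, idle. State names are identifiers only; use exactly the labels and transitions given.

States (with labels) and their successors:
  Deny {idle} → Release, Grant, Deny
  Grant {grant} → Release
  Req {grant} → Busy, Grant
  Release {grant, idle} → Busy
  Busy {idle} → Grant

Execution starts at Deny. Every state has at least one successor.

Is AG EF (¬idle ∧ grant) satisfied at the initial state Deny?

Holds

States satisfying EF (¬idle ∧ grant): {Deny, Grant, Req, Release, Busy}.
States satisfying AG EF (¬idle ∧ grant): {Deny, Grant, Req, Release, Busy}.
Every state reachable from Deny satisfies EF (¬idle ∧ grant).
Deny ∈ Sat(AG EF (¬idle ∧ grant)).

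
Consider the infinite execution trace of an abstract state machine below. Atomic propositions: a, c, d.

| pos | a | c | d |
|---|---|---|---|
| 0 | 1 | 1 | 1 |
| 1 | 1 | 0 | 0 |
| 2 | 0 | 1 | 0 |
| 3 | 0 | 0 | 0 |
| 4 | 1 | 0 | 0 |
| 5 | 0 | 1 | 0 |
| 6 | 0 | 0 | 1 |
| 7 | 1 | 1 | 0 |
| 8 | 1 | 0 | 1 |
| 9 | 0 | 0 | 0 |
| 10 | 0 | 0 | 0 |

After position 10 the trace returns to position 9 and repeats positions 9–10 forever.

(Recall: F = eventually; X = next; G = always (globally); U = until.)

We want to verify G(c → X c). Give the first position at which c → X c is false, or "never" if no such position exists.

At position 0 the labels are {a, c, d} and the next position 1 has {a}, so c → X c is false there. This is the first violation.

0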